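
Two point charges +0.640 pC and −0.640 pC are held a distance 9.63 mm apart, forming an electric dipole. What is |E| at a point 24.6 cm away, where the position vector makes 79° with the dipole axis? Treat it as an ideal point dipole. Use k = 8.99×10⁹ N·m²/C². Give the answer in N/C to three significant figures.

E ≈ 0.00392 N/C

Dipole moment p = qd = (6.40×10⁻¹³ C)(0.00963 m) = 6.163×10⁻¹⁵ C·m.
At angle θ the dipole field magnitude is E = (kp/r³)·√(1 + 3cos²θ).
kp/r³ = (8.99×10⁹)(6.163×10⁻¹⁵) / (0.246)³ = 0.003722 N/C.
√(1 + 3cos²79°) = √(1 + 3·0.0364) = √1.1092 ≈ 1.0532.
E ≈ 0.003722 × 1.053 = 0.003920 N/C.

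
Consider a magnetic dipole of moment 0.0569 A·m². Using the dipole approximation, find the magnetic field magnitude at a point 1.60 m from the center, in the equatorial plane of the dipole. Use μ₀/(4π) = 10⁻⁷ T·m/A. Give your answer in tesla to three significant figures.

In the equatorial plane B = (μ₀/4π)·m/r³ (half the axial value).
B = (10⁻⁷)·(0.0569) / (1.60)³ = 1.389×10⁻⁹ T.

B ≈ 1.39×10⁻⁹ T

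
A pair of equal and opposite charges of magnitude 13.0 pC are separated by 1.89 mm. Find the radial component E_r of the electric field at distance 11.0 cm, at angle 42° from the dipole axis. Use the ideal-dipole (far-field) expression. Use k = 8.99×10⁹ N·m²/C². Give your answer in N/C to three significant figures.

E_r ≈ 0.247 N/C

Dipole moment p = qd = (1.30×10⁻¹¹ C)(0.00189 m) = 2.457×10⁻¹⁴ C·m.
For a dipole, E_r = (2kp cosθ)/r³.
kp/r³ = (8.99×10⁹)(2.457×10⁻¹⁴)/(0.110)³ = 0.1660 N/C.
E_r = 2·0.1660·cos42° = 0.2467 N/C.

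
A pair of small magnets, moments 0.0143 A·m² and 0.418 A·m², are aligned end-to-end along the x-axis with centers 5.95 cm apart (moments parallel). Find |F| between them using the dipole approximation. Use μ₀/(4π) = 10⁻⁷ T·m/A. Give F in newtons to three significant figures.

F ≈ 2.86×10⁻⁴ N

On-axis B of dipole 1: B = (μ₀/4π)·2m₁/r³. Force on dipole 2: F = m₂·dB/dr.
dB/dr = −(μ₀/4π)·6m₁/r⁴, so |F| = (μ₀/4π)·6m₁m₂/r⁴.
F = 6(10⁻⁷)(0.0143)(0.418)/(0.0595)⁴ = 2.862×10⁻⁴ N.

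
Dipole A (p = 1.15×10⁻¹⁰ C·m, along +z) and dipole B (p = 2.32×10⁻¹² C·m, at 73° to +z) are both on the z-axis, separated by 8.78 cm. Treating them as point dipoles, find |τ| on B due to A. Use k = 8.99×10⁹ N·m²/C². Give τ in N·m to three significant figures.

τ ≈ 6.78×10⁻⁹ N·m

The second dipole sits on the axis of the first, so the field there is axial: E₁ = 2kp₁/r³ along +z.
E₁ = 2(8.99×10⁹)(1.15×10⁻¹⁰)/(0.0878)³ = 3055 N/C.
Torque on the second dipole: τ = p₂ E₁ sinθ.
τ = (2.32×10⁻¹²)(3055)·sin73° = 6.778×10⁻⁹ N·m.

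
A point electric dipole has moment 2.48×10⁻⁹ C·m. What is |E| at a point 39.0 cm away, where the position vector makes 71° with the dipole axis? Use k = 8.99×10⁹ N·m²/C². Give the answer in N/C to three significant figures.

At angle θ the dipole field magnitude is E = (kp/r³)·√(1 + 3cos²θ).
kp/r³ = (8.99×10⁹)(2.48×10⁻⁹) / (0.390)³ = 375.9 N/C.
√(1 + 3cos²71°) = √(1 + 3·0.1060) = √1.3180 ≈ 1.1480.
E ≈ 375.9 × 1.148 = 431.5 N/C.

E ≈ 431 N/C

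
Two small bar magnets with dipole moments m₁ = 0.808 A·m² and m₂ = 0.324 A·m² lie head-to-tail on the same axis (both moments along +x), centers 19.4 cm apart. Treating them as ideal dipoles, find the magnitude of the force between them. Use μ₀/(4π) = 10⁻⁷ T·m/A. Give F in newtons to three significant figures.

On-axis B of dipole 1: B = (μ₀/4π)·2m₁/r³. Force on dipole 2: F = m₂·dB/dr.
dB/dr = −(μ₀/4π)·6m₁/r⁴, so |F| = (μ₀/4π)·6m₁m₂/r⁴.
F = 6(10⁻⁷)(0.808)(0.324)/(0.194)⁴ = 1.109×10⁻⁴ N.

F ≈ 1.11×10⁻⁴ N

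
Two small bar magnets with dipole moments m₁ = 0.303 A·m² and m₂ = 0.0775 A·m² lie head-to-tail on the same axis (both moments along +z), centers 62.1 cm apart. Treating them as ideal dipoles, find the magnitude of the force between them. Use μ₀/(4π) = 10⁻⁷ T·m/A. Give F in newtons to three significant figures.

F ≈ 9.47×10⁻⁸ N

On-axis B of dipole 1: B = (μ₀/4π)·2m₁/r³. Force on dipole 2: F = m₂·dB/dr.
dB/dr = −(μ₀/4π)·6m₁/r⁴, so |F| = (μ₀/4π)·6m₁m₂/r⁴.
F = 6(10⁻⁷)(0.303)(0.0775)/(0.621)⁴ = 9.474×10⁻⁸ N.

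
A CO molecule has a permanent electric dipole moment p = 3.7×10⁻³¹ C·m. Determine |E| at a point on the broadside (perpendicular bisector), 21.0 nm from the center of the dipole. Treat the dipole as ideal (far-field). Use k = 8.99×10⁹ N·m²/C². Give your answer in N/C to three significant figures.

On the perpendicular bisector E = kp/r³ (half the axial value at the same distance).
E = (8.99×10⁹)(3.70×10⁻³¹) / (2.10×10⁻⁸)³ = 359.2 N/C.

E ≈ 359 N/C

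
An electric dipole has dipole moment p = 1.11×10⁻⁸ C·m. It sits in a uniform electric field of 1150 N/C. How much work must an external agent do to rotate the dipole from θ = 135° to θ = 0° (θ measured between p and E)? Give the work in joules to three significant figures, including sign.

W_ext = ΔU = U(θ₂) − U(θ₁) = −pE cosθ₂ − (−pE cosθ₁) = pE(cosθ₁ − cosθ₂).
W = (1.11×10⁻⁸)(1150)·(cos135° − cos0°) = (1.276×10⁻⁵)·(-1.7071) = -2.179×10⁻⁵ J.

W ≈ -2.18×10⁻⁵ J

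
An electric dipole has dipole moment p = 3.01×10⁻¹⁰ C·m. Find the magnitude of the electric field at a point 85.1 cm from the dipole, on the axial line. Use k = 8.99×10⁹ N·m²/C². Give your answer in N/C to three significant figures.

E ≈ 8.78 N/C

On the dipole axis E = 2kp/r³.
E = 2·(8.99×10⁹)(3.01×10⁻¹⁰) / (0.851)³ = 8.781 N/C.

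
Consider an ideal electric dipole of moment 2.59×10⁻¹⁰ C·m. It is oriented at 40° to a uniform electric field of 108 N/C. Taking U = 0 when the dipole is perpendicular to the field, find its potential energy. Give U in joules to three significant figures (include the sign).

U ≈ -2.14×10⁻⁸ J

U = −p·E = −pE cosθ.
U = −(2.59×10⁻¹⁰)(108)·cos40° = -2.143×10⁻⁸ J.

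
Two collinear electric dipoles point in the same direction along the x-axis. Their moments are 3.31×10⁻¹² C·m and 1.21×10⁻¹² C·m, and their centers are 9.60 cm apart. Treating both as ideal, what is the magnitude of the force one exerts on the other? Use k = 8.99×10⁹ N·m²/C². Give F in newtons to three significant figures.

On-axis field of dipole 1 at distance r: E = 2kp₁/r³. Force on dipole 2 is F = p₂·dE/dr (gradient along axis).
dE/dr = −6kp₁/r⁴, so |F| = 6kp₁p₂/r⁴ (attractive for aligned moments).
F = 6(8.99×10⁹)(3.31×10⁻¹²)(1.21×10⁻¹²)/(0.0960)⁴ = 2.544×10⁻⁹ N.

F ≈ 2.54×10⁻⁹ N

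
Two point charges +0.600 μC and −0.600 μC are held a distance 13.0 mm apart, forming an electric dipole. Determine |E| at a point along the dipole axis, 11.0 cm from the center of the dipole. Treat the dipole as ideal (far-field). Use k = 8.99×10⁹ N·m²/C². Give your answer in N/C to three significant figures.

Dipole moment p = qd = (6.00×10⁻⁷ C)(0.0130 m) = 7.80×10⁻⁹ C·m.
On the dipole axis E = 2kp/r³.
E = 2·(8.99×10⁹)(7.80×10⁻⁹) / (0.110)³ = 1.054×10⁵ N/C.

E ≈ 1.05×10⁵ N/C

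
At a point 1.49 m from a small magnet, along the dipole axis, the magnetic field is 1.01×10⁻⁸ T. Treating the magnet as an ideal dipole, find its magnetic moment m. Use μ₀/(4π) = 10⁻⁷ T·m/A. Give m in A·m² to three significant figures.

On axis B = (μ₀/4π)·2m/r³, so m = Br³·4π/(μ₀·2).
m = (1.01×10⁻⁸)·(1.49)³ / (2·10⁻⁷) = 0.1671 A·m².

m ≈ 0.167 A·m²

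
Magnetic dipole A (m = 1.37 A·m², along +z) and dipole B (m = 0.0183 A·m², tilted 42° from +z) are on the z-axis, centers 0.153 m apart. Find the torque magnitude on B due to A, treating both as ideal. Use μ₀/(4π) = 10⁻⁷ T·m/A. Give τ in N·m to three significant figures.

Dipole B is on the axis of dipole A, so B₁ there is axial: B₁ = (μ₀/4π)·2m₁/r³ along +z.
B₁ = 2(10⁻⁷)(1.37)/(0.153)³ = 7.650×10⁻⁵ T.
τ = m₂ B₁ sinθ.
τ = (0.0183)(7.650×10⁻⁵)·sin42° = 9.368×10⁻⁷ N·m.

τ ≈ 9.37×10⁻⁷ N·m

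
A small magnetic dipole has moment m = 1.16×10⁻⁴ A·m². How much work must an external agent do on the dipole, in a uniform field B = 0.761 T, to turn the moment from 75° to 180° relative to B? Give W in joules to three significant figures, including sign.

W_ext = ΔU = −mB cosθ₂ + mB cosθ₁ = mB(cosθ₁ − cosθ₂).
W = (1.16×10⁻⁴)(0.761)·(cos75° − cos180°) = (8.828×10⁻⁵)·(+1.2588) = 1.111×10⁻⁴ J.

W ≈ 1.11×10⁻⁴ J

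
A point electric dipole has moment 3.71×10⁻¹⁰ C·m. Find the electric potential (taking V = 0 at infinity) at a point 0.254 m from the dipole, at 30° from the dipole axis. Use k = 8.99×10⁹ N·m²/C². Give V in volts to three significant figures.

V ≈ 44.8 V

The dipole potential is V = kp cosθ / r².
V = (8.99×10⁹)(3.71×10⁻¹⁰)·cos30° / (0.254)² = 44.77 V.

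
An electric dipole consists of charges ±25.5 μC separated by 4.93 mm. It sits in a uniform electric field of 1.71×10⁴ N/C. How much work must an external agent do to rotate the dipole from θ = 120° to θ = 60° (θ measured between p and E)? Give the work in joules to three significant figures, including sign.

W ≈ -0.00215 J

Dipole moment p = qd = (2.55×10⁻⁵ C)(0.00493 m) = 1.257×10⁻⁷ C·m.
W_ext = ΔU = U(θ₂) − U(θ₁) = −pE cosθ₂ − (−pE cosθ₁) = pE(cosθ₁ − cosθ₂).
W = (1.257×10⁻⁷)(1.71×10⁴)·(cos120° − cos60°) = (0.002149)·(-1.0000) = -0.002149 J.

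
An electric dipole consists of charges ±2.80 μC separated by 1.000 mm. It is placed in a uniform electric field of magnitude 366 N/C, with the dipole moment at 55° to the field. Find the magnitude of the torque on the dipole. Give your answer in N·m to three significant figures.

Dipole moment p = qd = (2.80×10⁻⁶ C)(0.00100 m) = 2.80×10⁻⁹ C·m.
Torque on an electric dipole: τ = pE sinθ.
τ = (2.80×10⁻⁹)(366)·sin55° = 8.395×10⁻⁷ N·m.

τ ≈ 8.39×10⁻⁷ N·m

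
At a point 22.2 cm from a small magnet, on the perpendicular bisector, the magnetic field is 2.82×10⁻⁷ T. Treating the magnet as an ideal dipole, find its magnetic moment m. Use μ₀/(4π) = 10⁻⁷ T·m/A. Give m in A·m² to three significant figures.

m ≈ 0.0309 A·m²

In the equatorial plane B = (μ₀/4π)·m/r³, so m = Br³·4π/(μ₀).
m = (2.82×10⁻⁷)·(0.222)³ / (10⁻⁷) = 0.03085 A·m².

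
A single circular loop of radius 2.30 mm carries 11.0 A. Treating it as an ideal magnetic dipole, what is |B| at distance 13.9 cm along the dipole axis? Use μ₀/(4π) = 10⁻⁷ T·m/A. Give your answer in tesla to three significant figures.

Magnetic moment m = IA = Iπa² = (11.0)·π·(0.00230)² = 1.828×10⁻⁴ A·m².
On axis B = (μ₀/4π)·2m/r³.
B = 2·(10⁻⁷)·(1.828×10⁻⁴) / (0.139)³ = 1.361×10⁻⁸ T.

B ≈ 1.36×10⁻⁸ T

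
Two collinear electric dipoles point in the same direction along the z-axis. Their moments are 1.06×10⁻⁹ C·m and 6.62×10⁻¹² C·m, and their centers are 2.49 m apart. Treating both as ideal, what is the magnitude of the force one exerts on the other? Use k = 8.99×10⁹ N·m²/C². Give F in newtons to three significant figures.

F ≈ 9.85×10⁻¹² N

On-axis field of dipole 1 at distance r: E = 2kp₁/r³. Force on dipole 2 is F = p₂·dE/dr (gradient along axis).
dE/dr = −6kp₁/r⁴, so |F| = 6kp₁p₂/r⁴ (attractive for aligned moments).
F = 6(8.99×10⁹)(1.06×10⁻⁹)(6.62×10⁻¹²)/(2.49)⁴ = 9.846×10⁻¹² N.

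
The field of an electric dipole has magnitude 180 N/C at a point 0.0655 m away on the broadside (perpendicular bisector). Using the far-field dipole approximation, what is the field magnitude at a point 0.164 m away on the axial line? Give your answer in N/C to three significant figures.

E ≈ 22.9 N/C

Dipole fields scale as 1/r³ in the far field.
The axial field is twice the equatorial field at the same r, so the geometry factor is 2/1.
E₂ = E₁ · (2/1) · (r₁/r₂)³ = 180 · 2 · (0.0655/0.164)³.
(r₁/r₂)³ = (0.3994)³ = 0.06371.
E₂ ≈ 22.93 N/C.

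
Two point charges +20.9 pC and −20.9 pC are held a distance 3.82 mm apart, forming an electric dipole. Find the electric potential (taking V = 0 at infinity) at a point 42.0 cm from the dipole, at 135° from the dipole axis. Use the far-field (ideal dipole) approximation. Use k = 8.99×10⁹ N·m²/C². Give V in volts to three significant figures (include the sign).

V ≈ -0.00288 V

Dipole moment p = qd = (2.09×10⁻¹¹ C)(0.00382 m) = 7.984×10⁻¹⁴ C·m.
The dipole potential is V = kp cosθ / r².
V = (8.99×10⁹)(7.984×10⁻¹⁴)·cos135° / (0.420)² = -0.002877 V.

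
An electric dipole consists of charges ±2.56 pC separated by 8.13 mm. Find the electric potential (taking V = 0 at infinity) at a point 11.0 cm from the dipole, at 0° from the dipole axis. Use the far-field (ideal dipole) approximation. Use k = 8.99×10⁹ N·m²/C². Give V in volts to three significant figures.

Dipole moment p = qd = (2.56×10⁻¹² C)(0.00813 m) = 2.081×10⁻¹⁴ C·m.
The dipole potential is V = kp cosθ / r².
V = (8.99×10⁹)(2.081×10⁻¹⁴)·cos0° / (0.110)² = 0.01546 V.

V ≈ 0.0155 V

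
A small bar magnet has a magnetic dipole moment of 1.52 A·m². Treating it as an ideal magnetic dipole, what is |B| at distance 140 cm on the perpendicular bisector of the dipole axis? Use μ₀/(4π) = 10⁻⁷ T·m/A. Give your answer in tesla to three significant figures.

B ≈ 5.54×10⁻⁸ T

In the equatorial plane B = (μ₀/4π)·m/r³ (half the axial value).
B = (10⁻⁷)·(1.52) / (1.40)³ = 5.539×10⁻⁸ T.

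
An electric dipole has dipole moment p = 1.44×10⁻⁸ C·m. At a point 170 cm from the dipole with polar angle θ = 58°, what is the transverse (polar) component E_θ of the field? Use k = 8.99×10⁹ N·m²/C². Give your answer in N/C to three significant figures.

For a dipole, E_θ = (kp sinθ)/r³.
kp/r³ = (8.99×10⁹)(1.44×10⁻⁸)/(1.70)³ = 26.35 N/C.
E_θ = 26.35·sin58° = 22.35 N/C.

E_θ ≈ 22.3 N/C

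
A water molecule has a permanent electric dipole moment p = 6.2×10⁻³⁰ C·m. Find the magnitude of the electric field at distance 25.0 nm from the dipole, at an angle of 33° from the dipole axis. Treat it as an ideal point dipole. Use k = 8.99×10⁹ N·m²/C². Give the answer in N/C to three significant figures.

At angle θ the dipole field magnitude is E = (kp/r³)·√(1 + 3cos²θ).
kp/r³ = (8.99×10⁹)(6.20×10⁻³⁰) / (2.50×10⁻⁸)³ = 3567 N/C.
√(1 + 3cos²33°) = √(1 + 3·0.7034) = √3.1101 ≈ 1.7635.
E ≈ 3567 × 1.764 = 6291 N/C.

E ≈ 6290 N/C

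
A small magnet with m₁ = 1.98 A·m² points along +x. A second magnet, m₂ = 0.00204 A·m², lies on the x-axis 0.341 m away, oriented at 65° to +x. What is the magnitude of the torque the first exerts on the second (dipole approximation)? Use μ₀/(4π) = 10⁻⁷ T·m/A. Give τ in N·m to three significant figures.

τ ≈ 1.85×10⁻⁸ N·m

Dipole B is on the axis of dipole A, so B₁ there is axial: B₁ = (μ₀/4π)·2m₁/r³ along +x.
B₁ = 2(10⁻⁷)(1.98)/(0.341)³ = 9.987×10⁻⁶ T.
τ = m₂ B₁ sinθ.
τ = (0.00204)(9.987×10⁻⁶)·sin65° = 1.846×10⁻⁸ N·m.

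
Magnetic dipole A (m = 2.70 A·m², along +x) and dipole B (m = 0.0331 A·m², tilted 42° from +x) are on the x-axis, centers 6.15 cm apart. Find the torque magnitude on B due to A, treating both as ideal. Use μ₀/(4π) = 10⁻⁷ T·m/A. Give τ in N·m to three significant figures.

Dipole B is on the axis of dipole A, so B₁ there is axial: B₁ = (μ₀/4π)·2m₁/r³ along +x.
B₁ = 2(10⁻⁷)(2.70)/(0.0615)³ = 0.002321 T.
τ = m₂ B₁ sinθ.
τ = (0.0331)(0.002321)·sin42° = 5.142×10⁻⁵ N·m.

τ ≈ 5.14×10⁻⁵ N·m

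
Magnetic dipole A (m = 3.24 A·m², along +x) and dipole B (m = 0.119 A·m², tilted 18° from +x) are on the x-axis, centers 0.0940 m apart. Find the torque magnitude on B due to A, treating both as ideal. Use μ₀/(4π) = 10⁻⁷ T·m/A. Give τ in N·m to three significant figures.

Dipole B is on the axis of dipole A, so B₁ there is axial: B₁ = (μ₀/4π)·2m₁/r³ along +x.
B₁ = 2(10⁻⁷)(3.24)/(0.0940)³ = 7.802×10⁻⁴ T.
τ = m₂ B₁ sinθ.
τ = (0.119)(7.802×10⁻⁴)·sin18° = 2.869×10⁻⁵ N·m.

τ ≈ 2.87×10⁻⁵ N·m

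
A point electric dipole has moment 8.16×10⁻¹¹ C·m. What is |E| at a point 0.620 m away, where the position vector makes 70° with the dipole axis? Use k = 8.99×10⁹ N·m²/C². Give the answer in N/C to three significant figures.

At angle θ the dipole field magnitude is E = (kp/r³)·√(1 + 3cos²θ).
kp/r³ = (8.99×10⁹)(8.16×10⁻¹¹) / (0.620)³ = 3.078 N/C.
√(1 + 3cos²70°) = √(1 + 3·0.1170) = √1.3509 ≈ 1.1623.
E ≈ 3.078 × 1.162 = 3.578 N/C.

E ≈ 3.58 N/C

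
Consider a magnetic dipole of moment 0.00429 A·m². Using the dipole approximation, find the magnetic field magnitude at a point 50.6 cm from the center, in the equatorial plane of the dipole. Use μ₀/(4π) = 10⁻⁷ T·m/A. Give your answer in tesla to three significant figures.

B ≈ 3.31×10⁻⁹ T

In the equatorial plane B = (μ₀/4π)·m/r³ (half the axial value).
B = (10⁻⁷)·(0.00429) / (0.506)³ = 3.311×10⁻⁹ T.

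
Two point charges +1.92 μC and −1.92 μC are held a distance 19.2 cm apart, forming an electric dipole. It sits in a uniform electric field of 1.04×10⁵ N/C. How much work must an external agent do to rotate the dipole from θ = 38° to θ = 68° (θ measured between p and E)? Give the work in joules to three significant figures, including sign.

W ≈ 0.0158 J

Dipole moment p = qd = (1.92×10⁻⁶ C)(0.192 m) = 3.686×10⁻⁷ C·m.
W_ext = ΔU = U(θ₂) − U(θ₁) = −pE cosθ₂ − (−pE cosθ₁) = pE(cosθ₁ − cosθ₂).
W = (3.686×10⁻⁷)(1.04×10⁵)·(cos38° − cos68°) = (0.03833)·(+0.4134) = 0.01585 J.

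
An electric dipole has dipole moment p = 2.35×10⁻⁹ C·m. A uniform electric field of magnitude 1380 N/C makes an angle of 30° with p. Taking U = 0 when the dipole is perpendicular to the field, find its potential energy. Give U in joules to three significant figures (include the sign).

U ≈ -2.81×10⁻⁶ J

U = −p·E = −pE cosθ.
U = −(2.35×10⁻⁹)(1380)·cos30° = -2.809×10⁻⁶ J.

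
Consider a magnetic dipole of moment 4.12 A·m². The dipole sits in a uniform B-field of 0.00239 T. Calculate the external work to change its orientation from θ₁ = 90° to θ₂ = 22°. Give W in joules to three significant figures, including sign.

W ≈ -0.00913 J

W_ext = ΔU = −mB cosθ₂ + mB cosθ₁ = mB(cosθ₁ − cosθ₂).
W = (4.12)(0.00239)·(cos90° − cos22°) = (0.009847)·(-0.9272) = -0.009130 J.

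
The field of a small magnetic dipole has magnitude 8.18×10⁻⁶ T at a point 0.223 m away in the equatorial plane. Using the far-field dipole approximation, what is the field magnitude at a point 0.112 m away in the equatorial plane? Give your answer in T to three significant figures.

B ≈ 6.46×10⁻⁵ T

Dipole fields scale as 1/r³ in the far field; the geometry is the same at both points.
B₂ = B₁ · (r₁/r₂)³ = 8.18×10⁻⁶ · (0.223/0.112)³.
(r₁/r₂)³ = (1.991)³ = 7.893.
B₂ ≈ 6.457×10⁻⁵ T.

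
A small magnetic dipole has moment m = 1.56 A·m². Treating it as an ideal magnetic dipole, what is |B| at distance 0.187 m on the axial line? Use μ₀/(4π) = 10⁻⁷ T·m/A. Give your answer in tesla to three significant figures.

B ≈ 4.77×10⁻⁵ T

On axis B = (μ₀/4π)·2m/r³.
B = 2·(10⁻⁷)·(1.56) / (0.187)³ = 4.771×10⁻⁵ T.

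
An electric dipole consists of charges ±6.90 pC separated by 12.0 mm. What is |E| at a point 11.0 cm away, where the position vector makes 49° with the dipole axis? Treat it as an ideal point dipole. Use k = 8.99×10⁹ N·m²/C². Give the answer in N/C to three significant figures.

Dipole moment p = qd = (6.90×10⁻¹² C)(0.0120 m) = 8.28×10⁻¹⁴ C·m.
At angle θ the dipole field magnitude is E = (kp/r³)·√(1 + 3cos²θ).
kp/r³ = (8.99×10⁹)(8.28×10⁻¹⁴) / (0.110)³ = 0.5593 N/C.
√(1 + 3cos²49°) = √(1 + 3·0.4304) = √2.2912 ≈ 1.5137.
E ≈ 0.5593 × 1.514 = 0.8465 N/C.

E ≈ 0.847 N/C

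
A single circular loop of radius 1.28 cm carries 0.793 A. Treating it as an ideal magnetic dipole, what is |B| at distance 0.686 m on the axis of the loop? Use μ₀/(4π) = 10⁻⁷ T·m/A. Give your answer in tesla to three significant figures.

Magnetic moment m = IA = Iπa² = (0.793)·π·(0.0128)² = 4.082×10⁻⁴ A·m².
On axis B = (μ₀/4π)·2m/r³.
B = 2·(10⁻⁷)·(4.082×10⁻⁴) / (0.686)³ = 2.529×10⁻¹⁰ T.

B ≈ 2.53×10⁻¹⁰ T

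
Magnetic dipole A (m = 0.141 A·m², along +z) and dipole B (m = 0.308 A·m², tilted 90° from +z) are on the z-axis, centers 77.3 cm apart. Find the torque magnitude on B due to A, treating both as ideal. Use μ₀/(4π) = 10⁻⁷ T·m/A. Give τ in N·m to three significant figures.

Dipole B is on the axis of dipole A, so B₁ there is axial: B₁ = (μ₀/4π)·2m₁/r³ along +z.
B₁ = 2(10⁻⁷)(0.141)/(0.773)³ = 6.105×10⁻⁸ T.
τ = m₂ B₁ sinθ.
τ = (0.308)(6.105×10⁻⁸)·sin90° = 1.880×10⁻⁸ N·m.

τ ≈ 1.88×10⁻⁸ N·m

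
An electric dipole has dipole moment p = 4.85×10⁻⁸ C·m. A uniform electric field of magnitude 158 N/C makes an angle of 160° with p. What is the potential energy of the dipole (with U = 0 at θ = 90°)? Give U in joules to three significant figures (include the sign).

U = −p·E = −pE cosθ.
U = −(4.85×10⁻⁸)(158)·cos160° = 7.201×10⁻⁶ J.

U ≈ 7.20×10⁻⁶ J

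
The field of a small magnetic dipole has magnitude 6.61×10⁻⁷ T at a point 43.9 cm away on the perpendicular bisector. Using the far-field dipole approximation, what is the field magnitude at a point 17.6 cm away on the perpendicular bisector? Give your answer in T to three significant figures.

Dipole fields scale as 1/r³ in the far field; the geometry is the same at both points.
B₂ = B₁ · (r₁/r₂)³ = 6.61×10⁻⁷ · (43.9/17.6)³.
(r₁/r₂)³ = (2.494)³ = 15.52.
B₂ ≈ 1.026×10⁻⁵ T.

B ≈ 1.03×10⁻⁵ T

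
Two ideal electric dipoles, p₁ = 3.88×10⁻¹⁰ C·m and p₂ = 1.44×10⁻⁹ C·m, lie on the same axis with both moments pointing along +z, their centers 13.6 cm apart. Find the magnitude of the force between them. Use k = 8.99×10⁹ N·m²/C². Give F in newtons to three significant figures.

F ≈ 8.81×10⁻⁵ N

On-axis field of dipole 1 at distance r: E = 2kp₁/r³. Force on dipole 2 is F = p₂·dE/dr (gradient along axis).
dE/dr = −6kp₁/r⁴, so |F| = 6kp₁p₂/r⁴ (attractive for aligned moments).
F = 6(8.99×10⁹)(3.88×10⁻¹⁰)(1.44×10⁻⁹)/(0.136)⁴ = 8.809×10⁻⁵ N.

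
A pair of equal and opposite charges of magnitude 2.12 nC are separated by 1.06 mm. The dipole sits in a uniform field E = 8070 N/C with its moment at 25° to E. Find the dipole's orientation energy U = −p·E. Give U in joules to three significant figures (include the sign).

U ≈ -1.64×10⁻⁸ J

Dipole moment p = qd = (2.12×10⁻⁹ C)(0.00106 m) = 2.247×10⁻¹² C·m.
U = −p·E = −pE cosθ.
U = −(2.247×10⁻¹²)(8070)·cos25° = -1.643×10⁻⁸ J.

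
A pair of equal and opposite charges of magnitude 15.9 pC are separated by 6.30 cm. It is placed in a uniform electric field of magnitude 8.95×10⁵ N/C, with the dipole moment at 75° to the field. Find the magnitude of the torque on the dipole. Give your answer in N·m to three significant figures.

τ ≈ 8.66×10⁻⁷ N·m

Dipole moment p = qd = (1.59×10⁻¹¹ C)(0.0630 m) = 1.002×10⁻¹² C·m.
Torque on an electric dipole: τ = pE sinθ.
τ = (1.002×10⁻¹²)(8.95×10⁵)·sin75° = 8.662×10⁻⁷ N·m.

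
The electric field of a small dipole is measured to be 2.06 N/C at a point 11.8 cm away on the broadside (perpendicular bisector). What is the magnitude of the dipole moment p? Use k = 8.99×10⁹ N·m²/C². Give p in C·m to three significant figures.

p ≈ 3.76×10⁻¹³ C·m

In the equatorial plane E = kp/r³, so p = Er³/(k).
p = (2.06)·(0.118)³ / (8.99×10⁹) = 3.765×10⁻¹³ C·m.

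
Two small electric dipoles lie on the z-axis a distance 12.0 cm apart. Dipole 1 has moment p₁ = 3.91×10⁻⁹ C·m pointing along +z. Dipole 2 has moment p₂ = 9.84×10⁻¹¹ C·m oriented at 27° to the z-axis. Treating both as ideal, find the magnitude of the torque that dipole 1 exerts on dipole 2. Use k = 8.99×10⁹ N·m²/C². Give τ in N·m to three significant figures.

τ ≈ 1.82×10⁻⁶ N·m

The second dipole sits on the axis of the first, so the field there is axial: E₁ = 2kp₁/r³ along +z.
E₁ = 2(8.99×10⁹)(3.91×10⁻⁹)/(0.120)³ = 4.068×10⁴ N/C.
Torque on the second dipole: τ = p₂ E₁ sinθ.
τ = (9.84×10⁻¹¹)(4.068×10⁴)·sin27° = 1.817×10⁻⁶ N·m.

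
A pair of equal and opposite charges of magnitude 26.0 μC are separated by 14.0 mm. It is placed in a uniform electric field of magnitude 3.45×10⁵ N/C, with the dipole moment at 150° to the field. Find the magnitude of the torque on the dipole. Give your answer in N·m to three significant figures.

Dipole moment p = qd = (2.60×10⁻⁵ C)(0.0140 m) = 3.64×10⁻⁷ C·m.
Torque on an electric dipole: τ = pE sinθ.
τ = (3.64×10⁻⁷)(3.45×10⁵)·sin150° = 0.06279 N·m.

τ ≈ 0.0628 N·m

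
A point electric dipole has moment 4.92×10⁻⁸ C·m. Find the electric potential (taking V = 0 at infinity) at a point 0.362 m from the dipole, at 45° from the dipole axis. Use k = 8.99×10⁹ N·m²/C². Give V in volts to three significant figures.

The dipole potential is V = kp cosθ / r².
V = (8.99×10⁹)(4.92×10⁻⁸)·cos45° / (0.362)² = 2387 V.

V ≈ 2390 V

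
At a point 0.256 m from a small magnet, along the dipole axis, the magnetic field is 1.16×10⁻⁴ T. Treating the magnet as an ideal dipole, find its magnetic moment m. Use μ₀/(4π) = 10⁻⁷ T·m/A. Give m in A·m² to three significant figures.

On axis B = (μ₀/4π)·2m/r³, so m = Br³·4π/(μ₀·2).
m = (1.16×10⁻⁴)·(0.256)³ / (2·10⁻⁷) = 9.731 A·m².

m ≈ 9.73 A·m²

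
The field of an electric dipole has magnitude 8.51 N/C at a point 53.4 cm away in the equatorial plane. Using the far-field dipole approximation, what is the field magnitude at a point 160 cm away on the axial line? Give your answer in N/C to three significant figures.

Dipole fields scale as 1/r³ in the far field.
The axial field is twice the equatorial field at the same r, so the geometry factor is 2/1.
E₂ = E₁ · (2/1) · (r₁/r₂)³ = 8.51 · 2 · (53.4/160)³.
(r₁/r₂)³ = (0.3337)³ = 0.03718.
E₂ ≈ 0.6327 N/C.

E ≈ 0.633 N/C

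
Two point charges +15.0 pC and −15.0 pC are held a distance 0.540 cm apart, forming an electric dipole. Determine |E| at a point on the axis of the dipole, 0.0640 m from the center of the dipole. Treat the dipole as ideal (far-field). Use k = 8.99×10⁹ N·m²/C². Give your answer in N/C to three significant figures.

Dipole moment p = qd = (1.50×10⁻¹¹ C)(0.00540 m) = 8.10×10⁻¹⁴ C·m.
On the dipole axis E = 2kp/r³.
E = 2·(8.99×10⁹)(8.10×10⁻¹⁴) / (0.0640)³ = 5.556 N/C.

E ≈ 5.56 N/C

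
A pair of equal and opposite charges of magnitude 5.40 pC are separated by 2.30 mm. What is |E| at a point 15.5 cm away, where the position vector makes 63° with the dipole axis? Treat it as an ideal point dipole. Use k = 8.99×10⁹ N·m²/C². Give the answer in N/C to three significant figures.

E ≈ 0.0381 N/C

Dipole moment p = qd = (5.40×10⁻¹² C)(0.00230 m) = 1.242×10⁻¹⁴ C·m.
At angle θ the dipole field magnitude is E = (kp/r³)·√(1 + 3cos²θ).
kp/r³ = (8.99×10⁹)(1.242×10⁻¹⁴) / (0.155)³ = 0.02998 N/C.
√(1 + 3cos²63°) = √(1 + 3·0.2061) = √1.6183 ≈ 1.2721.
E ≈ 0.02998 × 1.272 = 0.03814 N/C.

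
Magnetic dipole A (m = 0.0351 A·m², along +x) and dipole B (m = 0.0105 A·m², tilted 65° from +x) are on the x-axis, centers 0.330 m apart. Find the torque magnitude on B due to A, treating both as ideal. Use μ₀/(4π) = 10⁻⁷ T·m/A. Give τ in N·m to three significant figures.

τ ≈ 1.86×10⁻⁹ N·m

Dipole B is on the axis of dipole A, so B₁ there is axial: B₁ = (μ₀/4π)·2m₁/r³ along +x.
B₁ = 2(10⁻⁷)(0.0351)/(0.330)³ = 1.953×10⁻⁷ T.
τ = m₂ B₁ sinθ.
τ = (0.0105)(1.953×10⁻⁷)·sin65° = 1.859×10⁻⁹ N·m.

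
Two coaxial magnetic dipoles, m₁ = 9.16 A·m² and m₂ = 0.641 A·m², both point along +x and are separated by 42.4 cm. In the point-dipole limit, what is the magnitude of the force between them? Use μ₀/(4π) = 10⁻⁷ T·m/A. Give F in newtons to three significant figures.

On-axis B of dipole 1: B = (μ₀/4π)·2m₁/r³. Force on dipole 2: F = m₂·dB/dr.
dB/dr = −(μ₀/4π)·6m₁/r⁴, so |F| = (μ₀/4π)·6m₁m₂/r⁴.
F = 6(10⁻⁷)(9.16)(0.641)/(0.424)⁴ = 1.090×10⁻⁴ N.

F ≈ 1.09×10⁻⁴ N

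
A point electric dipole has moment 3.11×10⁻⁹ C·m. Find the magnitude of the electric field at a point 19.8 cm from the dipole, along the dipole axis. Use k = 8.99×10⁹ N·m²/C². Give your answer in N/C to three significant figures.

E ≈ 7200 N/C

On the dipole axis E = 2kp/r³.
E = 2·(8.99×10⁹)(3.11×10⁻⁹) / (0.198)³ = 7204 N/C.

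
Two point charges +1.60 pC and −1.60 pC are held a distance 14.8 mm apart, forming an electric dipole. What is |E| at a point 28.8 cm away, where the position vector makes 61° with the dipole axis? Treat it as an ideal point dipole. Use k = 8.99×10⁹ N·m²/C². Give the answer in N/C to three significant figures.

Dipole moment p = qd = (1.60×10⁻¹² C)(0.0148 m) = 2.368×10⁻¹⁴ C·m.
At angle θ the dipole field magnitude is E = (kp/r³)·√(1 + 3cos²θ).
kp/r³ = (8.99×10⁹)(2.368×10⁻¹⁴) / (0.288)³ = 0.008912 N/C.
√(1 + 3cos²61°) = √(1 + 3·0.2350) = √1.7051 ≈ 1.3058.
E ≈ 0.008912 × 1.306 = 0.01164 N/C.

E ≈ 0.0116 N/C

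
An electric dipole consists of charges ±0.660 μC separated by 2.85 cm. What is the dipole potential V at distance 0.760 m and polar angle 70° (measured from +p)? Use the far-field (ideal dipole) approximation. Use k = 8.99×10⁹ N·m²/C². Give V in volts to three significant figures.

Dipole moment p = qd = (6.60×10⁻⁷ C)(0.0285 m) = 1.881×10⁻⁸ C·m.
The dipole potential is V = kp cosθ / r².
V = (8.99×10⁹)(1.881×10⁻⁸)·cos70° / (0.760)² = 100.1 V.

V ≈ 100 V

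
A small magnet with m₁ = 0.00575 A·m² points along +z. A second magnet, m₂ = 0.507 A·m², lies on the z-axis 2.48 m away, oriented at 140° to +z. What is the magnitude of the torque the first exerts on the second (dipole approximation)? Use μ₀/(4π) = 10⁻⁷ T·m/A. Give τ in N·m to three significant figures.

Dipole B is on the axis of dipole A, so B₁ there is axial: B₁ = (μ₀/4π)·2m₁/r³ along +z.
B₁ = 2(10⁻⁷)(0.00575)/(2.48)³ = 7.540×10⁻¹¹ T.
τ = m₂ B₁ sinθ.
τ = (0.507)(7.540×10⁻¹¹)·sin140° = 2.457×10⁻¹¹ N·m.

τ ≈ 2.46×10⁻¹¹ N·m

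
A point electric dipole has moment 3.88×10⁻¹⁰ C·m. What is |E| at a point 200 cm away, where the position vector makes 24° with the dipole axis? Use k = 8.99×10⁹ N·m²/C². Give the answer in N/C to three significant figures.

At angle θ the dipole field magnitude is E = (kp/r³)·√(1 + 3cos²θ).
kp/r³ = (8.99×10⁹)(3.88×10⁻¹⁰) / (2.00)³ = 0.4360 N/C.
√(1 + 3cos²24°) = √(1 + 3·0.8346) = √3.5037 ≈ 1.8718.
E ≈ 0.4360 × 1.872 = 0.8161 N/C.

E ≈ 0.816 N/C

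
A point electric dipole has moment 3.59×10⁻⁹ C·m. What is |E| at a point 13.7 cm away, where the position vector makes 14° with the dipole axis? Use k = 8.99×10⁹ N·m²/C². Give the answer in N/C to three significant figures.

E ≈ 2.45×10⁴ N/C

At angle θ the dipole field magnitude is E = (kp/r³)·√(1 + 3cos²θ).
kp/r³ = (8.99×10⁹)(3.59×10⁻⁹) / (0.137)³ = 1.255×10⁴ N/C.
√(1 + 3cos²14°) = √(1 + 3·0.9415) = √3.8244 ≈ 1.9556.
E ≈ 1.255×10⁴ × 1.956 = 2.455×10⁴ N/C.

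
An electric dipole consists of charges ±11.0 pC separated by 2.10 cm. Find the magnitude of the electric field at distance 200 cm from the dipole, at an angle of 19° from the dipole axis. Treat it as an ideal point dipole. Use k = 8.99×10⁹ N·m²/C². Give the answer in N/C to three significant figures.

Dipole moment p = qd = (1.10×10⁻¹¹ C)(0.0210 m) = 2.31×10⁻¹³ C·m.
At angle θ the dipole field magnitude is E = (kp/r³)·√(1 + 3cos²θ).
kp/r³ = (8.99×10⁹)(2.31×10⁻¹³) / (2.00)³ = 2.596×10⁻⁴ N/C.
√(1 + 3cos²19°) = √(1 + 3·0.8940) = √3.6820 ≈ 1.9189.
E ≈ 2.596×10⁻⁴ × 1.919 = 4.981×10⁻⁴ N/C.

E ≈ 4.98×10⁻⁴ N/C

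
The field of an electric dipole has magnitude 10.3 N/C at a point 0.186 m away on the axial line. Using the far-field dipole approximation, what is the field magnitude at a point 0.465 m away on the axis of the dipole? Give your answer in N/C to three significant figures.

E ≈ 0.659 N/C

Dipole fields scale as 1/r³ in the far field; the geometry is the same at both points.
E₂ = E₁ · (r₁/r₂)³ = 10.3 · (0.186/0.465)³.
(r₁/r₂)³ = (0.4)³ = 0.064.
E₂ ≈ 0.6592 N/C.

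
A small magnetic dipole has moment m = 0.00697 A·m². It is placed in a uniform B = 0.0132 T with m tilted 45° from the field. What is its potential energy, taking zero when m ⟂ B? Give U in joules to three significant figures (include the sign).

U ≈ -6.51×10⁻⁵ J

U = −m·B = −mB cosθ.
U = −(0.00697)(0.0132)·cos45° = -6.506×10⁻⁵ J.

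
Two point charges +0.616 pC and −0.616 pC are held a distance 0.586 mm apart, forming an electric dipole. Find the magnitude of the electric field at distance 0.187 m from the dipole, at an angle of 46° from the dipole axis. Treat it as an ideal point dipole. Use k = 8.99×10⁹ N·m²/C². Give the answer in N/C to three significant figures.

Dipole moment p = qd = (6.16×10⁻¹³ C)(5.86×10⁻⁴ m) = 3.61×10⁻¹⁶ C·m.
At angle θ the dipole field magnitude is E = (kp/r³)·√(1 + 3cos²θ).
kp/r³ = (8.99×10⁹)(3.61×10⁻¹⁶) / (0.187)³ = 4.963×10⁻⁴ N/C.
√(1 + 3cos²46°) = √(1 + 3·0.4826) = √2.4477 ≈ 1.5645.
E ≈ 4.963×10⁻⁴ × 1.564 = 7.765×10⁻⁴ N/C.

E ≈ 7.76×10⁻⁴ N/C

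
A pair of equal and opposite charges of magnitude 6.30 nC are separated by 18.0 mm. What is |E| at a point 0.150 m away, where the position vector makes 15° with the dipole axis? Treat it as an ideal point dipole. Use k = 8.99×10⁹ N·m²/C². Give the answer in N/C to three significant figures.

Dipole moment p = qd = (6.30×10⁻⁹ C)(0.0180 m) = 1.134×10⁻¹⁰ C·m.
At angle θ the dipole field magnitude is E = (kp/r³)·√(1 + 3cos²θ).
kp/r³ = (8.99×10⁹)(1.134×10⁻¹⁰) / (0.150)³ = 302.1 N/C.
√(1 + 3cos²15°) = √(1 + 3·0.9330) = √3.7990 ≈ 1.9491.
E ≈ 302.1 × 1.949 = 588.8 N/C.

E ≈ 589 N/C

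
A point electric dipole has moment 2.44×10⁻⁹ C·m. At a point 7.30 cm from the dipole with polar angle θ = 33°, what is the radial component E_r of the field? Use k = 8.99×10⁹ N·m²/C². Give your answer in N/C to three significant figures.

E_r ≈ 9.46×10⁴ N/C

For a dipole, E_r = (2kp cosθ)/r³.
kp/r³ = (8.99×10⁹)(2.44×10⁻⁹)/(0.0730)³ = 5.639×10⁴ N/C.
E_r = 2·5.639×10⁴·cos33° = 9.458×10⁴ N/C.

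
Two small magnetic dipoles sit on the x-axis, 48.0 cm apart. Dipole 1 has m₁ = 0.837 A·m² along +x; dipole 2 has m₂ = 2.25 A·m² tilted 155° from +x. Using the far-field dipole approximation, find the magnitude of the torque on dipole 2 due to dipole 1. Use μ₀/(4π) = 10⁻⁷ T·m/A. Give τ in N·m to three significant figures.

Dipole B is on the axis of dipole A, so B₁ there is axial: B₁ = (μ₀/4π)·2m₁/r³ along +x.
B₁ = 2(10⁻⁷)(0.837)/(0.480)³ = 1.514×10⁻⁶ T.
τ = m₂ B₁ sinθ.
τ = (2.25)(1.514×10⁻⁶)·sin155° = 1.439×10⁻⁶ N·m.

τ ≈ 1.44×10⁻⁶ N·m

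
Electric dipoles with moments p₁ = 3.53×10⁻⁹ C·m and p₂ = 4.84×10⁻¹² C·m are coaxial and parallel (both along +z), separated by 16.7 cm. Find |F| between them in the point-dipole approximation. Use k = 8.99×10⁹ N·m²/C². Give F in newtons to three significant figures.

On-axis field of dipole 1 at distance r: E = 2kp₁/r³. Force on dipole 2 is F = p₂·dE/dr (gradient along axis).
dE/dr = −6kp₁/r⁴, so |F| = 6kp₁p₂/r⁴ (attractive for aligned moments).
F = 6(8.99×10⁹)(3.53×10⁻⁹)(4.84×10⁻¹²)/(0.167)⁴ = 1.185×10⁻⁶ N.

F ≈ 1.18×10⁻⁶ N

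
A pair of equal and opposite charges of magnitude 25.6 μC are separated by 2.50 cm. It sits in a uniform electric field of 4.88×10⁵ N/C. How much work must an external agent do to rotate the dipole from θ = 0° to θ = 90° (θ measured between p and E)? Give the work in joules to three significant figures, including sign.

Dipole moment p = qd = (2.56×10⁻⁵ C)(0.0250 m) = 6.40×10⁻⁷ C·m.
W_ext = ΔU = U(θ₂) − U(θ₁) = −pE cosθ₂ − (−pE cosθ₁) = pE(cosθ₁ − cosθ₂).
W = (6.40×10⁻⁷)(4.88×10⁵)·(cos0° − cos90°) = (0.3123)·(+1.0000) = 0.3123 J.

W ≈ 0.312 J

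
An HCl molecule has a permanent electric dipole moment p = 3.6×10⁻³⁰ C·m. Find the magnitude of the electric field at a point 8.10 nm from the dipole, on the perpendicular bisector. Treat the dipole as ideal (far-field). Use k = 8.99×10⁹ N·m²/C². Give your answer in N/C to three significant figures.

E ≈ 6.09×10⁴ N/C

On the perpendicular bisector E = kp/r³ (half the axial value at the same distance).
E = (8.99×10⁹)(3.60×10⁻³⁰) / (8.10×10⁻⁹)³ = 6.090×10⁴ N/C.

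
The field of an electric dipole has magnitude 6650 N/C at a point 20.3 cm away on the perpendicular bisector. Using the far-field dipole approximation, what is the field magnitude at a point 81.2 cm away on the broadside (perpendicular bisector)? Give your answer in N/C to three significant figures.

Dipole fields scale as 1/r³ in the far field; the geometry is the same at both points.
E₂ = E₁ · (r₁/r₂)³ = 6650 · (20.3/81.2)³.
(r₁/r₂)³ = (0.25)³ = 0.01562.
E₂ ≈ 103.9 N/C.

E ≈ 104 N/C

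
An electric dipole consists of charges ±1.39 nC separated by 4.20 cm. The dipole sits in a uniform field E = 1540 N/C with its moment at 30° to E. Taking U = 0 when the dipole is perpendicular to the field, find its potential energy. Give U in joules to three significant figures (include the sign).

Dipole moment p = qd = (1.39×10⁻⁹ C)(0.0420 m) = 5.838×10⁻¹¹ C·m.
U = −p·E = −pE cosθ.
U = −(5.838×10⁻¹¹)(1540)·cos30° = -7.786×10⁻⁸ J.

U ≈ -7.79×10⁻⁸ J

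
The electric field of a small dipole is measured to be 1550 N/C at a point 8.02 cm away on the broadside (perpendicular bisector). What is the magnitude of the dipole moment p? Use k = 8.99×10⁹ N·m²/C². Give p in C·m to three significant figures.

p ≈ 8.89×10⁻¹¹ C·m

In the equatorial plane E = kp/r³, so p = Er³/(k).
p = (1550)·(0.0802)³ / (8.99×10⁹) = 8.894×10⁻¹¹ C·m.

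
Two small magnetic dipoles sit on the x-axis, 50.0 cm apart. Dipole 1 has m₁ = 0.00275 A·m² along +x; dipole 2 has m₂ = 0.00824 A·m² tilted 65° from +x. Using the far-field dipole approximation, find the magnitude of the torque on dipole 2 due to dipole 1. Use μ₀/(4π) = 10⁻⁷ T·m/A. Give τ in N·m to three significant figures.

τ ≈ 3.29×10⁻¹¹ N·m

Dipole B is on the axis of dipole A, so B₁ there is axial: B₁ = (μ₀/4π)·2m₁/r³ along +x.
B₁ = 2(10⁻⁷)(0.00275)/(0.500)³ = 4.400×10⁻⁹ T.
τ = m₂ B₁ sinθ.
τ = (0.00824)(4.400×10⁻⁹)·sin65° = 3.286×10⁻¹¹ N·m.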